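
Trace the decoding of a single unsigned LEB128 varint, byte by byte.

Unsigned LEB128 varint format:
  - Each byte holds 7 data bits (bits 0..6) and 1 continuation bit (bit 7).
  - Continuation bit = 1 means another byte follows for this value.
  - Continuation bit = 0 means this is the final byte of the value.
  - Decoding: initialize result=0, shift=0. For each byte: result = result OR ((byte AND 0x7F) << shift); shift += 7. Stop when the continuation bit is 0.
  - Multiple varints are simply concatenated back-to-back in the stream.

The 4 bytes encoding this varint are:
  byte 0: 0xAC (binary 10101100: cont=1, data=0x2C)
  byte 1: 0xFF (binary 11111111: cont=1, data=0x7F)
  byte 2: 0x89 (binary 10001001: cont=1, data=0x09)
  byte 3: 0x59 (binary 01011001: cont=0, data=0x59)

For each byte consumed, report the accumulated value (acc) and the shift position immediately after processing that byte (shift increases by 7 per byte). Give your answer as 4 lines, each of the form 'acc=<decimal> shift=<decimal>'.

Answer: acc=44 shift=7
acc=16300 shift=14
acc=163756 shift=21
acc=186810284 shift=28

Derivation:
byte 0=0xAC: payload=0x2C=44, contrib = 44<<0 = 44; acc -> 44, shift -> 7
byte 1=0xFF: payload=0x7F=127, contrib = 127<<7 = 16256; acc -> 16300, shift -> 14
byte 2=0x89: payload=0x09=9, contrib = 9<<14 = 147456; acc -> 163756, shift -> 21
byte 3=0x59: payload=0x59=89, contrib = 89<<21 = 186646528; acc -> 186810284, shift -> 28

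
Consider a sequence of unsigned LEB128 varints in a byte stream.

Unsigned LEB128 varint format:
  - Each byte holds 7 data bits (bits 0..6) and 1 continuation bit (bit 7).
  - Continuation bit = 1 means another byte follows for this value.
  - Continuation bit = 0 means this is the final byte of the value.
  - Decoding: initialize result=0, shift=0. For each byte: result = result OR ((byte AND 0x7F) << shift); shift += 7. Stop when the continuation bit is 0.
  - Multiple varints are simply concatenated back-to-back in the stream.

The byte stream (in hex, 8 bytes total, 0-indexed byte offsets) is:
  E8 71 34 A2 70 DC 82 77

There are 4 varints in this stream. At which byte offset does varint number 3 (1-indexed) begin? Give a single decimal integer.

Answer: 3

Derivation:
  byte[0]=0xE8 cont=1 payload=0x68=104: acc |= 104<<0 -> acc=104 shift=7
  byte[1]=0x71 cont=0 payload=0x71=113: acc |= 113<<7 -> acc=14568 shift=14 [end]
Varint 1: bytes[0:2] = E8 71 -> value 14568 (2 byte(s))
  byte[2]=0x34 cont=0 payload=0x34=52: acc |= 52<<0 -> acc=52 shift=7 [end]
Varint 2: bytes[2:3] = 34 -> value 52 (1 byte(s))
  byte[3]=0xA2 cont=1 payload=0x22=34: acc |= 34<<0 -> acc=34 shift=7
  byte[4]=0x70 cont=0 payload=0x70=112: acc |= 112<<7 -> acc=14370 shift=14 [end]
Varint 3: bytes[3:5] = A2 70 -> value 14370 (2 byte(s))
  byte[5]=0xDC cont=1 payload=0x5C=92: acc |= 92<<0 -> acc=92 shift=7
  byte[6]=0x82 cont=1 payload=0x02=2: acc |= 2<<7 -> acc=348 shift=14
  byte[7]=0x77 cont=0 payload=0x77=119: acc |= 119<<14 -> acc=1950044 shift=21 [end]
Varint 4: bytes[5:8] = DC 82 77 -> value 1950044 (3 byte(s))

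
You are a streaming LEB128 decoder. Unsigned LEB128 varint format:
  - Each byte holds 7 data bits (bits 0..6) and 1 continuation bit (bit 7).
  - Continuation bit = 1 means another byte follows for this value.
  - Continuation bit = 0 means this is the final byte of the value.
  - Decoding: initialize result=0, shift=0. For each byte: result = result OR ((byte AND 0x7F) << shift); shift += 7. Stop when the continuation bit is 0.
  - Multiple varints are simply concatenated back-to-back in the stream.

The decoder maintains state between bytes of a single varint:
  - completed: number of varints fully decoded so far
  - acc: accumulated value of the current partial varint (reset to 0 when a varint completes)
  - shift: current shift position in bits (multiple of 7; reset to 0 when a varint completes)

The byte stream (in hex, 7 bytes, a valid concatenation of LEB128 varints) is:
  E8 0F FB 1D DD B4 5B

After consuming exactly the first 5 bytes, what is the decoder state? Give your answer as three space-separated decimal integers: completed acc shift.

Answer: 2 93 7

Derivation:
byte[0]=0xE8 cont=1 payload=0x68: acc |= 104<<0 -> completed=0 acc=104 shift=7
byte[1]=0x0F cont=0 payload=0x0F: varint #1 complete (value=2024); reset -> completed=1 acc=0 shift=0
byte[2]=0xFB cont=1 payload=0x7B: acc |= 123<<0 -> completed=1 acc=123 shift=7
byte[3]=0x1D cont=0 payload=0x1D: varint #2 complete (value=3835); reset -> completed=2 acc=0 shift=0
byte[4]=0xDD cont=1 payload=0x5D: acc |= 93<<0 -> completed=2 acc=93 shift=7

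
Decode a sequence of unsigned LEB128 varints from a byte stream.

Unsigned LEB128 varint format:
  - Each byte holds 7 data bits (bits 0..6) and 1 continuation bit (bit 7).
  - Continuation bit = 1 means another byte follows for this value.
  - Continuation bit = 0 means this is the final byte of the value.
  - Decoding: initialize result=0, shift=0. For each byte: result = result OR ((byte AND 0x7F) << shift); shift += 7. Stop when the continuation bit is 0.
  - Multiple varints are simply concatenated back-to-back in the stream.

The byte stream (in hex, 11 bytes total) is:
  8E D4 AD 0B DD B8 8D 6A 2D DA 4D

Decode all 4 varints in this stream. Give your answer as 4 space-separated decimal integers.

  byte[0]=0x8E cont=1 payload=0x0E=14: acc |= 14<<0 -> acc=14 shift=7
  byte[1]=0xD4 cont=1 payload=0x54=84: acc |= 84<<7 -> acc=10766 shift=14
  byte[2]=0xAD cont=1 payload=0x2D=45: acc |= 45<<14 -> acc=748046 shift=21
  byte[3]=0x0B cont=0 payload=0x0B=11: acc |= 11<<21 -> acc=23816718 shift=28 [end]
Varint 1: bytes[0:4] = 8E D4 AD 0B -> value 23816718 (4 byte(s))
  byte[4]=0xDD cont=1 payload=0x5D=93: acc |= 93<<0 -> acc=93 shift=7
  byte[5]=0xB8 cont=1 payload=0x38=56: acc |= 56<<7 -> acc=7261 shift=14
  byte[6]=0x8D cont=1 payload=0x0D=13: acc |= 13<<14 -> acc=220253 shift=21
  byte[7]=0x6A cont=0 payload=0x6A=106: acc |= 106<<21 -> acc=222518365 shift=28 [end]
Varint 2: bytes[4:8] = DD B8 8D 6A -> value 222518365 (4 byte(s))
  byte[8]=0x2D cont=0 payload=0x2D=45: acc |= 45<<0 -> acc=45 shift=7 [end]
Varint 3: bytes[8:9] = 2D -> value 45 (1 byte(s))
  byte[9]=0xDA cont=1 payload=0x5A=90: acc |= 90<<0 -> acc=90 shift=7
  byte[10]=0x4D cont=0 payload=0x4D=77: acc |= 77<<7 -> acc=9946 shift=14 [end]
Varint 4: bytes[9:11] = DA 4D -> value 9946 (2 byte(s))

Answer: 23816718 222518365 45 9946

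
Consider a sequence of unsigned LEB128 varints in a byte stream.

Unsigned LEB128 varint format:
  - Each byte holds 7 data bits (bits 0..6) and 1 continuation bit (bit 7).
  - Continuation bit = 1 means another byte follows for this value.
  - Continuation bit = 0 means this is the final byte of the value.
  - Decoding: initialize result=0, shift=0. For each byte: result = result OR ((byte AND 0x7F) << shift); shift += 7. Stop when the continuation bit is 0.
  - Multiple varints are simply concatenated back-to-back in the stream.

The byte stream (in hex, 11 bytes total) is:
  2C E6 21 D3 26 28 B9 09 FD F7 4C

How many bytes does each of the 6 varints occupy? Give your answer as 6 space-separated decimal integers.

Answer: 1 2 2 1 2 3

Derivation:
  byte[0]=0x2C cont=0 payload=0x2C=44: acc |= 44<<0 -> acc=44 shift=7 [end]
Varint 1: bytes[0:1] = 2C -> value 44 (1 byte(s))
  byte[1]=0xE6 cont=1 payload=0x66=102: acc |= 102<<0 -> acc=102 shift=7
  byte[2]=0x21 cont=0 payload=0x21=33: acc |= 33<<7 -> acc=4326 shift=14 [end]
Varint 2: bytes[1:3] = E6 21 -> value 4326 (2 byte(s))
  byte[3]=0xD3 cont=1 payload=0x53=83: acc |= 83<<0 -> acc=83 shift=7
  byte[4]=0x26 cont=0 payload=0x26=38: acc |= 38<<7 -> acc=4947 shift=14 [end]
Varint 3: bytes[3:5] = D3 26 -> value 4947 (2 byte(s))
  byte[5]=0x28 cont=0 payload=0x28=40: acc |= 40<<0 -> acc=40 shift=7 [end]
Varint 4: bytes[5:6] = 28 -> value 40 (1 byte(s))
  byte[6]=0xB9 cont=1 payload=0x39=57: acc |= 57<<0 -> acc=57 shift=7
  byte[7]=0x09 cont=0 payload=0x09=9: acc |= 9<<7 -> acc=1209 shift=14 [end]
Varint 5: bytes[6:8] = B9 09 -> value 1209 (2 byte(s))
  byte[8]=0xFD cont=1 payload=0x7D=125: acc |= 125<<0 -> acc=125 shift=7
  byte[9]=0xF7 cont=1 payload=0x77=119: acc |= 119<<7 -> acc=15357 shift=14
  byte[10]=0x4C cont=0 payload=0x4C=76: acc |= 76<<14 -> acc=1260541 shift=21 [end]
Varint 6: bytes[8:11] = FD F7 4C -> value 1260541 (3 byte(s))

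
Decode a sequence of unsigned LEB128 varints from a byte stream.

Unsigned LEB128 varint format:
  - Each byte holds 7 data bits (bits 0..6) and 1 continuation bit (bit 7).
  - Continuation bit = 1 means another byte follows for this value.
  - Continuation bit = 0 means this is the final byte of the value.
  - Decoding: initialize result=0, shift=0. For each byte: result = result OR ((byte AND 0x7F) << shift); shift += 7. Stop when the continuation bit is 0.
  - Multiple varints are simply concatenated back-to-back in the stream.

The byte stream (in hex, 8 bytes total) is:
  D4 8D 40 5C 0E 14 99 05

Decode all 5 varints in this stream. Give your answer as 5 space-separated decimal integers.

  byte[0]=0xD4 cont=1 payload=0x54=84: acc |= 84<<0 -> acc=84 shift=7
  byte[1]=0x8D cont=1 payload=0x0D=13: acc |= 13<<7 -> acc=1748 shift=14
  byte[2]=0x40 cont=0 payload=0x40=64: acc |= 64<<14 -> acc=1050324 shift=21 [end]
Varint 1: bytes[0:3] = D4 8D 40 -> value 1050324 (3 byte(s))
  byte[3]=0x5C cont=0 payload=0x5C=92: acc |= 92<<0 -> acc=92 shift=7 [end]
Varint 2: bytes[3:4] = 5C -> value 92 (1 byte(s))
  byte[4]=0x0E cont=0 payload=0x0E=14: acc |= 14<<0 -> acc=14 shift=7 [end]
Varint 3: bytes[4:5] = 0E -> value 14 (1 byte(s))
  byte[5]=0x14 cont=0 payload=0x14=20: acc |= 20<<0 -> acc=20 shift=7 [end]
Varint 4: bytes[5:6] = 14 -> value 20 (1 byte(s))
  byte[6]=0x99 cont=1 payload=0x19=25: acc |= 25<<0 -> acc=25 shift=7
  byte[7]=0x05 cont=0 payload=0x05=5: acc |= 5<<7 -> acc=665 shift=14 [end]
Varint 5: bytes[6:8] = 99 05 -> value 665 (2 byte(s))

Answer: 1050324 92 14 20 665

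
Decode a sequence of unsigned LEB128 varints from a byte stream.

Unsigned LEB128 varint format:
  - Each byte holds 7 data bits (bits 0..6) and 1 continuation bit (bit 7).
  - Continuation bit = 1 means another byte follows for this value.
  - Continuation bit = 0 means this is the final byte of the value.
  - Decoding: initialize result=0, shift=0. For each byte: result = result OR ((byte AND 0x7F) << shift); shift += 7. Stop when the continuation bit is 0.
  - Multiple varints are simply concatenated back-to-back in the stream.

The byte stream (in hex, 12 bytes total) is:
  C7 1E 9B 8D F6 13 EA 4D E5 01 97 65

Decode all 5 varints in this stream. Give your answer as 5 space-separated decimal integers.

  byte[0]=0xC7 cont=1 payload=0x47=71: acc |= 71<<0 -> acc=71 shift=7
  byte[1]=0x1E cont=0 payload=0x1E=30: acc |= 30<<7 -> acc=3911 shift=14 [end]
Varint 1: bytes[0:2] = C7 1E -> value 3911 (2 byte(s))
  byte[2]=0x9B cont=1 payload=0x1B=27: acc |= 27<<0 -> acc=27 shift=7
  byte[3]=0x8D cont=1 payload=0x0D=13: acc |= 13<<7 -> acc=1691 shift=14
  byte[4]=0xF6 cont=1 payload=0x76=118: acc |= 118<<14 -> acc=1935003 shift=21
  byte[5]=0x13 cont=0 payload=0x13=19: acc |= 19<<21 -> acc=41780891 shift=28 [end]
Varint 2: bytes[2:6] = 9B 8D F6 13 -> value 41780891 (4 byte(s))
  byte[6]=0xEA cont=1 payload=0x6A=106: acc |= 106<<0 -> acc=106 shift=7
  byte[7]=0x4D cont=0 payload=0x4D=77: acc |= 77<<7 -> acc=9962 shift=14 [end]
Varint 3: bytes[6:8] = EA 4D -> value 9962 (2 byte(s))
  byte[8]=0xE5 cont=1 payload=0x65=101: acc |= 101<<0 -> acc=101 shift=7
  byte[9]=0x01 cont=0 payload=0x01=1: acc |= 1<<7 -> acc=229 shift=14 [end]
Varint 4: bytes[8:10] = E5 01 -> value 229 (2 byte(s))
  byte[10]=0x97 cont=1 payload=0x17=23: acc |= 23<<0 -> acc=23 shift=7
  byte[11]=0x65 cont=0 payload=0x65=101: acc |= 101<<7 -> acc=12951 shift=14 [end]
Varint 5: bytes[10:12] = 97 65 -> value 12951 (2 byte(s))

Answer: 3911 41780891 9962 229 12951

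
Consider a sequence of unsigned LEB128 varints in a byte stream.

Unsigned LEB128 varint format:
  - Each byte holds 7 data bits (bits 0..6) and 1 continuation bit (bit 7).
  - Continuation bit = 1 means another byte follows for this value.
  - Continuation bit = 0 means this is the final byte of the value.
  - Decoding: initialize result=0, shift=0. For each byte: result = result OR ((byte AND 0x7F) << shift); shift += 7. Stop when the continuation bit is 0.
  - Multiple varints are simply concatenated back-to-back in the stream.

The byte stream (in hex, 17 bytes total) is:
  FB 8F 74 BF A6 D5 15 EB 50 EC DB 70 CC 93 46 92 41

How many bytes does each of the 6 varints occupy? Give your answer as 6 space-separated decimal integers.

  byte[0]=0xFB cont=1 payload=0x7B=123: acc |= 123<<0 -> acc=123 shift=7
  byte[1]=0x8F cont=1 payload=0x0F=15: acc |= 15<<7 -> acc=2043 shift=14
  byte[2]=0x74 cont=0 payload=0x74=116: acc |= 116<<14 -> acc=1902587 shift=21 [end]
Varint 1: bytes[0:3] = FB 8F 74 -> value 1902587 (3 byte(s))
  byte[3]=0xBF cont=1 payload=0x3F=63: acc |= 63<<0 -> acc=63 shift=7
  byte[4]=0xA6 cont=1 payload=0x26=38: acc |= 38<<7 -> acc=4927 shift=14
  byte[5]=0xD5 cont=1 payload=0x55=85: acc |= 85<<14 -> acc=1397567 shift=21
  byte[6]=0x15 cont=0 payload=0x15=21: acc |= 21<<21 -> acc=45437759 shift=28 [end]
Varint 2: bytes[3:7] = BF A6 D5 15 -> value 45437759 (4 byte(s))
  byte[7]=0xEB cont=1 payload=0x6B=107: acc |= 107<<0 -> acc=107 shift=7
  byte[8]=0x50 cont=0 payload=0x50=80: acc |= 80<<7 -> acc=10347 shift=14 [end]
Varint 3: bytes[7:9] = EB 50 -> value 10347 (2 byte(s))
  byte[9]=0xEC cont=1 payload=0x6C=108: acc |= 108<<0 -> acc=108 shift=7
  byte[10]=0xDB cont=1 payload=0x5B=91: acc |= 91<<7 -> acc=11756 shift=14
  byte[11]=0x70 cont=0 payload=0x70=112: acc |= 112<<14 -> acc=1846764 shift=21 [end]
Varint 4: bytes[9:12] = EC DB 70 -> value 1846764 (3 byte(s))
  byte[12]=0xCC cont=1 payload=0x4C=76: acc |= 76<<0 -> acc=76 shift=7
  byte[13]=0x93 cont=1 payload=0x13=19: acc |= 19<<7 -> acc=2508 shift=14
  byte[14]=0x46 cont=0 payload=0x46=70: acc |= 70<<14 -> acc=1149388 shift=21 [end]
Varint 5: bytes[12:15] = CC 93 46 -> value 1149388 (3 byte(s))
  byte[15]=0x92 cont=1 payload=0x12=18: acc |= 18<<0 -> acc=18 shift=7
  byte[16]=0x41 cont=0 payload=0x41=65: acc |= 65<<7 -> acc=8338 shift=14 [end]
Varint 6: bytes[15:17] = 92 41 -> value 8338 (2 byte(s))

Answer: 3 4 2 3 3 2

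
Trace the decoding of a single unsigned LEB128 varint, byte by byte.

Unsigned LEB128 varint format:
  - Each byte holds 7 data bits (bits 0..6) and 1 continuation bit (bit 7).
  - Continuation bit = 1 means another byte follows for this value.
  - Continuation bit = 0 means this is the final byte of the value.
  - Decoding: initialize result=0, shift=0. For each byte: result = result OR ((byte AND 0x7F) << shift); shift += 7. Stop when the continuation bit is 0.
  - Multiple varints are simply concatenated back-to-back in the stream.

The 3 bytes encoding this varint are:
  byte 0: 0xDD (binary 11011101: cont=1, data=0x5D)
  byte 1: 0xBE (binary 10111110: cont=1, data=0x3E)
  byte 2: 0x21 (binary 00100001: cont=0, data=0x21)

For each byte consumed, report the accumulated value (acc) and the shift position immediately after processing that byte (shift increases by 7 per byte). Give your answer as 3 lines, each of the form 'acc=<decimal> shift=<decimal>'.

byte 0=0xDD: payload=0x5D=93, contrib = 93<<0 = 93; acc -> 93, shift -> 7
byte 1=0xBE: payload=0x3E=62, contrib = 62<<7 = 7936; acc -> 8029, shift -> 14
byte 2=0x21: payload=0x21=33, contrib = 33<<14 = 540672; acc -> 548701, shift -> 21

Answer: acc=93 shift=7
acc=8029 shift=14
acc=548701 shift=21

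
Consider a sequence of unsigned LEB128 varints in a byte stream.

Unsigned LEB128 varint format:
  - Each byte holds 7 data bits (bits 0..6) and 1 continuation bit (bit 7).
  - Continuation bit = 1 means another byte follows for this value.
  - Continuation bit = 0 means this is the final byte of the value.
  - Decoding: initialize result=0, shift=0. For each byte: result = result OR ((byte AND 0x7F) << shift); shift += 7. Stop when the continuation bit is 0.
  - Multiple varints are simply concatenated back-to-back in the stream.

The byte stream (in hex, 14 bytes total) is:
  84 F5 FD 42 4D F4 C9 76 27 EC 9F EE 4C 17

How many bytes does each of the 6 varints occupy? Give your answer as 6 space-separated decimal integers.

Answer: 4 1 3 1 4 1

Derivation:
  byte[0]=0x84 cont=1 payload=0x04=4: acc |= 4<<0 -> acc=4 shift=7
  byte[1]=0xF5 cont=1 payload=0x75=117: acc |= 117<<7 -> acc=14980 shift=14
  byte[2]=0xFD cont=1 payload=0x7D=125: acc |= 125<<14 -> acc=2062980 shift=21
  byte[3]=0x42 cont=0 payload=0x42=66: acc |= 66<<21 -> acc=140475012 shift=28 [end]
Varint 1: bytes[0:4] = 84 F5 FD 42 -> value 140475012 (4 byte(s))
  byte[4]=0x4D cont=0 payload=0x4D=77: acc |= 77<<0 -> acc=77 shift=7 [end]
Varint 2: bytes[4:5] = 4D -> value 77 (1 byte(s))
  byte[5]=0xF4 cont=1 payload=0x74=116: acc |= 116<<0 -> acc=116 shift=7
  byte[6]=0xC9 cont=1 payload=0x49=73: acc |= 73<<7 -> acc=9460 shift=14
  byte[7]=0x76 cont=0 payload=0x76=118: acc |= 118<<14 -> acc=1942772 shift=21 [end]
Varint 3: bytes[5:8] = F4 C9 76 -> value 1942772 (3 byte(s))
  byte[8]=0x27 cont=0 payload=0x27=39: acc |= 39<<0 -> acc=39 shift=7 [end]
Varint 4: bytes[8:9] = 27 -> value 39 (1 byte(s))
  byte[9]=0xEC cont=1 payload=0x6C=108: acc |= 108<<0 -> acc=108 shift=7
  byte[10]=0x9F cont=1 payload=0x1F=31: acc |= 31<<7 -> acc=4076 shift=14
  byte[11]=0xEE cont=1 payload=0x6E=110: acc |= 110<<14 -> acc=1806316 shift=21
  byte[12]=0x4C cont=0 payload=0x4C=76: acc |= 76<<21 -> acc=161189868 shift=28 [end]
Varint 5: bytes[9:13] = EC 9F EE 4C -> value 161189868 (4 byte(s))
  byte[13]=0x17 cont=0 payload=0x17=23: acc |= 23<<0 -> acc=23 shift=7 [end]
Varint 6: bytes[13:14] = 17 -> value 23 (1 byte(s))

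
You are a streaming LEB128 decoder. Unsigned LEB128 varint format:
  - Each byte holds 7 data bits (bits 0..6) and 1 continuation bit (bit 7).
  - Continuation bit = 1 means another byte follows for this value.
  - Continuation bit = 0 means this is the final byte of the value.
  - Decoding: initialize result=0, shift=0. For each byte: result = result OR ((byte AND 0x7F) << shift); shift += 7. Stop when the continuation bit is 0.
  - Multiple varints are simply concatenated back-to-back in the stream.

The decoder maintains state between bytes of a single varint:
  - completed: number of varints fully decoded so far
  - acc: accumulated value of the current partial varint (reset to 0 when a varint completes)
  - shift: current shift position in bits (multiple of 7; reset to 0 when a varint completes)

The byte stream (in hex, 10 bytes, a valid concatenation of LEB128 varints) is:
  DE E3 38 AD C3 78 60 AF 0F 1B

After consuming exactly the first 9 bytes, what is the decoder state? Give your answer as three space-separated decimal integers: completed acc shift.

byte[0]=0xDE cont=1 payload=0x5E: acc |= 94<<0 -> completed=0 acc=94 shift=7
byte[1]=0xE3 cont=1 payload=0x63: acc |= 99<<7 -> completed=0 acc=12766 shift=14
byte[2]=0x38 cont=0 payload=0x38: varint #1 complete (value=930270); reset -> completed=1 acc=0 shift=0
byte[3]=0xAD cont=1 payload=0x2D: acc |= 45<<0 -> completed=1 acc=45 shift=7
byte[4]=0xC3 cont=1 payload=0x43: acc |= 67<<7 -> completed=1 acc=8621 shift=14
byte[5]=0x78 cont=0 payload=0x78: varint #2 complete (value=1974701); reset -> completed=2 acc=0 shift=0
byte[6]=0x60 cont=0 payload=0x60: varint #3 complete (value=96); reset -> completed=3 acc=0 shift=0
byte[7]=0xAF cont=1 payload=0x2F: acc |= 47<<0 -> completed=3 acc=47 shift=7
byte[8]=0x0F cont=0 payload=0x0F: varint #4 complete (value=1967); reset -> completed=4 acc=0 shift=0

Answer: 4 0 0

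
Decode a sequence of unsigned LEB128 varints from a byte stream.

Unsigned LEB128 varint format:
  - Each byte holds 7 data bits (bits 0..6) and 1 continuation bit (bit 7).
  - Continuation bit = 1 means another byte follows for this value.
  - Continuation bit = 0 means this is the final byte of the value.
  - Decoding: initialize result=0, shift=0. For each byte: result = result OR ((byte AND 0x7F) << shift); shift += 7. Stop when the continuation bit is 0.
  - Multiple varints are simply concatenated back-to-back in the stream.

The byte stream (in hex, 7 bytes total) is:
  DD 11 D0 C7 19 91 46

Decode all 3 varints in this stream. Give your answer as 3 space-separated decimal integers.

  byte[0]=0xDD cont=1 payload=0x5D=93: acc |= 93<<0 -> acc=93 shift=7
  byte[1]=0x11 cont=0 payload=0x11=17: acc |= 17<<7 -> acc=2269 shift=14 [end]
Varint 1: bytes[0:2] = DD 11 -> value 2269 (2 byte(s))
  byte[2]=0xD0 cont=1 payload=0x50=80: acc |= 80<<0 -> acc=80 shift=7
  byte[3]=0xC7 cont=1 payload=0x47=71: acc |= 71<<7 -> acc=9168 shift=14
  byte[4]=0x19 cont=0 payload=0x19=25: acc |= 25<<14 -> acc=418768 shift=21 [end]
Varint 2: bytes[2:5] = D0 C7 19 -> value 418768 (3 byte(s))
  byte[5]=0x91 cont=1 payload=0x11=17: acc |= 17<<0 -> acc=17 shift=7
  byte[6]=0x46 cont=0 payload=0x46=70: acc |= 70<<7 -> acc=8977 shift=14 [end]
Varint 3: bytes[5:7] = 91 46 -> value 8977 (2 byte(s))

Answer: 2269 418768 8977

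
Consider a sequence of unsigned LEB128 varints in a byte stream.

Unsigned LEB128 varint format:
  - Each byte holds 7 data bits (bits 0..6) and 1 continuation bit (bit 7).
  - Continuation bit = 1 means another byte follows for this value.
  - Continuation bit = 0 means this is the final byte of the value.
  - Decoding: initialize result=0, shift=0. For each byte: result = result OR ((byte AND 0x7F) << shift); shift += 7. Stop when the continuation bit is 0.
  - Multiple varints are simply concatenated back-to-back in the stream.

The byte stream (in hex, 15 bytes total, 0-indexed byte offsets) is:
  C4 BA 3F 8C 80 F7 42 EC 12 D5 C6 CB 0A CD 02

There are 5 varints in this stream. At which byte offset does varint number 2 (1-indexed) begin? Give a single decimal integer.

  byte[0]=0xC4 cont=1 payload=0x44=68: acc |= 68<<0 -> acc=68 shift=7
  byte[1]=0xBA cont=1 payload=0x3A=58: acc |= 58<<7 -> acc=7492 shift=14
  byte[2]=0x3F cont=0 payload=0x3F=63: acc |= 63<<14 -> acc=1039684 shift=21 [end]
Varint 1: bytes[0:3] = C4 BA 3F -> value 1039684 (3 byte(s))
  byte[3]=0x8C cont=1 payload=0x0C=12: acc |= 12<<0 -> acc=12 shift=7
  byte[4]=0x80 cont=1 payload=0x00=0: acc |= 0<<7 -> acc=12 shift=14
  byte[5]=0xF7 cont=1 payload=0x77=119: acc |= 119<<14 -> acc=1949708 shift=21
  byte[6]=0x42 cont=0 payload=0x42=66: acc |= 66<<21 -> acc=140361740 shift=28 [end]
Varint 2: bytes[3:7] = 8C 80 F7 42 -> value 140361740 (4 byte(s))
  byte[7]=0xEC cont=1 payload=0x6C=108: acc |= 108<<0 -> acc=108 shift=7
  byte[8]=0x12 cont=0 payload=0x12=18: acc |= 18<<7 -> acc=2412 shift=14 [end]
Varint 3: bytes[7:9] = EC 12 -> value 2412 (2 byte(s))
  byte[9]=0xD5 cont=1 payload=0x55=85: acc |= 85<<0 -> acc=85 shift=7
  byte[10]=0xC6 cont=1 payload=0x46=70: acc |= 70<<7 -> acc=9045 shift=14
  byte[11]=0xCB cont=1 payload=0x4B=75: acc |= 75<<14 -> acc=1237845 shift=21
  byte[12]=0x0A cont=0 payload=0x0A=10: acc |= 10<<21 -> acc=22209365 shift=28 [end]
Varint 4: bytes[9:13] = D5 C6 CB 0A -> value 22209365 (4 byte(s))
  byte[13]=0xCD cont=1 payload=0x4D=77: acc |= 77<<0 -> acc=77 shift=7
  byte[14]=0x02 cont=0 payload=0x02=2: acc |= 2<<7 -> acc=333 shift=14 [end]
Varint 5: bytes[13:15] = CD 02 -> value 333 (2 byte(s))

Answer: 3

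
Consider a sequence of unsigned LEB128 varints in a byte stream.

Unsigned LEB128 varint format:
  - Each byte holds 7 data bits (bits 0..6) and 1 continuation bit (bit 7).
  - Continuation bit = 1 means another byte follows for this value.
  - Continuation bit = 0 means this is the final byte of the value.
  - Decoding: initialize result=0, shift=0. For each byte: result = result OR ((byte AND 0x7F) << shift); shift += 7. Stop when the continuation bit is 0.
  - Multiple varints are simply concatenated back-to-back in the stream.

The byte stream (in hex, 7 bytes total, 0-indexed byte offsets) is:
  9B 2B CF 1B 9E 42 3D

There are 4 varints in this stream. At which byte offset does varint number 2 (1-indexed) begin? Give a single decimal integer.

Answer: 2

Derivation:
  byte[0]=0x9B cont=1 payload=0x1B=27: acc |= 27<<0 -> acc=27 shift=7
  byte[1]=0x2B cont=0 payload=0x2B=43: acc |= 43<<7 -> acc=5531 shift=14 [end]
Varint 1: bytes[0:2] = 9B 2B -> value 5531 (2 byte(s))
  byte[2]=0xCF cont=1 payload=0x4F=79: acc |= 79<<0 -> acc=79 shift=7
  byte[3]=0x1B cont=0 payload=0x1B=27: acc |= 27<<7 -> acc=3535 shift=14 [end]
Varint 2: bytes[2:4] = CF 1B -> value 3535 (2 byte(s))
  byte[4]=0x9E cont=1 payload=0x1E=30: acc |= 30<<0 -> acc=30 shift=7
  byte[5]=0x42 cont=0 payload=0x42=66: acc |= 66<<7 -> acc=8478 shift=14 [end]
Varint 3: bytes[4:6] = 9E 42 -> value 8478 (2 byte(s))
  byte[6]=0x3D cont=0 payload=0x3D=61: acc |= 61<<0 -> acc=61 shift=7 [end]
Varint 4: bytes[6:7] = 3D -> value 61 (1 byte(s))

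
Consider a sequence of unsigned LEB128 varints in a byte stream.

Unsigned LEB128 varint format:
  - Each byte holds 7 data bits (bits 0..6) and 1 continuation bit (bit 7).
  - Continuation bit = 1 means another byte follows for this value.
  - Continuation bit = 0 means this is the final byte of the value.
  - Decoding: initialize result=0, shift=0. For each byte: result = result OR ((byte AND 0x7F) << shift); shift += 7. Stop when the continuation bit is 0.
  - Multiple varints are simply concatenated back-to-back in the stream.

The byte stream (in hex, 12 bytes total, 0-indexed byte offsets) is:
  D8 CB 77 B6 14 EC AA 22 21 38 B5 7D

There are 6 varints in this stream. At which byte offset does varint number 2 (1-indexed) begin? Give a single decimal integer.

Answer: 3

Derivation:
  byte[0]=0xD8 cont=1 payload=0x58=88: acc |= 88<<0 -> acc=88 shift=7
  byte[1]=0xCB cont=1 payload=0x4B=75: acc |= 75<<7 -> acc=9688 shift=14
  byte[2]=0x77 cont=0 payload=0x77=119: acc |= 119<<14 -> acc=1959384 shift=21 [end]
Varint 1: bytes[0:3] = D8 CB 77 -> value 1959384 (3 byte(s))
  byte[3]=0xB6 cont=1 payload=0x36=54: acc |= 54<<0 -> acc=54 shift=7
  byte[4]=0x14 cont=0 payload=0x14=20: acc |= 20<<7 -> acc=2614 shift=14 [end]
Varint 2: bytes[3:5] = B6 14 -> value 2614 (2 byte(s))
  byte[5]=0xEC cont=1 payload=0x6C=108: acc |= 108<<0 -> acc=108 shift=7
  byte[6]=0xAA cont=1 payload=0x2A=42: acc |= 42<<7 -> acc=5484 shift=14
  byte[7]=0x22 cont=0 payload=0x22=34: acc |= 34<<14 -> acc=562540 shift=21 [end]
Varint 3: bytes[5:8] = EC AA 22 -> value 562540 (3 byte(s))
  byte[8]=0x21 cont=0 payload=0x21=33: acc |= 33<<0 -> acc=33 shift=7 [end]
Varint 4: bytes[8:9] = 21 -> value 33 (1 byte(s))
  byte[9]=0x38 cont=0 payload=0x38=56: acc |= 56<<0 -> acc=56 shift=7 [end]
Varint 5: bytes[9:10] = 38 -> value 56 (1 byte(s))
  byte[10]=0xB5 cont=1 payload=0x35=53: acc |= 53<<0 -> acc=53 shift=7
  byte[11]=0x7D cont=0 payload=0x7D=125: acc |= 125<<7 -> acc=16053 shift=14 [end]
Varint 6: bytes[10:12] = B5 7D -> value 16053 (2 byte(s))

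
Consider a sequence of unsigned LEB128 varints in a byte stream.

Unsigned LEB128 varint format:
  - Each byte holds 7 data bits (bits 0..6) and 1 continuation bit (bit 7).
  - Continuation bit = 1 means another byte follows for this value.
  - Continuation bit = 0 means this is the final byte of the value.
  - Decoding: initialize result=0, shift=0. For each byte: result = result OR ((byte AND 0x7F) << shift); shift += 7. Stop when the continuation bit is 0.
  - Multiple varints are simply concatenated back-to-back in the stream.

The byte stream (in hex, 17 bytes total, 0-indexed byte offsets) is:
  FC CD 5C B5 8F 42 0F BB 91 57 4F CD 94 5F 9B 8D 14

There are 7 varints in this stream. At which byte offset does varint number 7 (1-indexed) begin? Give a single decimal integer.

Answer: 14

Derivation:
  byte[0]=0xFC cont=1 payload=0x7C=124: acc |= 124<<0 -> acc=124 shift=7
  byte[1]=0xCD cont=1 payload=0x4D=77: acc |= 77<<7 -> acc=9980 shift=14
  byte[2]=0x5C cont=0 payload=0x5C=92: acc |= 92<<14 -> acc=1517308 shift=21 [end]
Varint 1: bytes[0:3] = FC CD 5C -> value 1517308 (3 byte(s))
  byte[3]=0xB5 cont=1 payload=0x35=53: acc |= 53<<0 -> acc=53 shift=7
  byte[4]=0x8F cont=1 payload=0x0F=15: acc |= 15<<7 -> acc=1973 shift=14
  byte[5]=0x42 cont=0 payload=0x42=66: acc |= 66<<14 -> acc=1083317 shift=21 [end]
Varint 2: bytes[3:6] = B5 8F 42 -> value 1083317 (3 byte(s))
  byte[6]=0x0F cont=0 payload=0x0F=15: acc |= 15<<0 -> acc=15 shift=7 [end]
Varint 3: bytes[6:7] = 0F -> value 15 (1 byte(s))
  byte[7]=0xBB cont=1 payload=0x3B=59: acc |= 59<<0 -> acc=59 shift=7
  byte[8]=0x91 cont=1 payload=0x11=17: acc |= 17<<7 -> acc=2235 shift=14
  byte[9]=0x57 cont=0 payload=0x57=87: acc |= 87<<14 -> acc=1427643 shift=21 [end]
Varint 4: bytes[7:10] = BB 91 57 -> value 1427643 (3 byte(s))
  byte[10]=0x4F cont=0 payload=0x4F=79: acc |= 79<<0 -> acc=79 shift=7 [end]
Varint 5: bytes[10:11] = 4F -> value 79 (1 byte(s))
  byte[11]=0xCD cont=1 payload=0x4D=77: acc |= 77<<0 -> acc=77 shift=7
  byte[12]=0x94 cont=1 payload=0x14=20: acc |= 20<<7 -> acc=2637 shift=14
  byte[13]=0x5F cont=0 payload=0x5F=95: acc |= 95<<14 -> acc=1559117 shift=21 [end]
Varint 6: bytes[11:14] = CD 94 5F -> value 1559117 (3 byte(s))
  byte[14]=0x9B cont=1 payload=0x1B=27: acc |= 27<<0 -> acc=27 shift=7
  byte[15]=0x8D cont=1 payload=0x0D=13: acc |= 13<<7 -> acc=1691 shift=14
  byte[16]=0x14 cont=0 payload=0x14=20: acc |= 20<<14 -> acc=329371 shift=21 [end]
Varint 7: bytes[14:17] = 9B 8D 14 -> value 329371 (3 byte(s))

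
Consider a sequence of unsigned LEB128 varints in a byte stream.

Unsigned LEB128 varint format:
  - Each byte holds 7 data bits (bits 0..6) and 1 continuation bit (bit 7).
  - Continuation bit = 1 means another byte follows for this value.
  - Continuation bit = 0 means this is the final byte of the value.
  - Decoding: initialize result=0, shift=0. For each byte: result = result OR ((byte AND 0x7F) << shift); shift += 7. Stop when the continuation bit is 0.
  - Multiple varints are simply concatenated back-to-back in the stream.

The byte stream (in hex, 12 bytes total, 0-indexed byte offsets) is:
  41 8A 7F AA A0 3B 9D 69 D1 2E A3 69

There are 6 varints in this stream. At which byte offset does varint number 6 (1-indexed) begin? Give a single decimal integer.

  byte[0]=0x41 cont=0 payload=0x41=65: acc |= 65<<0 -> acc=65 shift=7 [end]
Varint 1: bytes[0:1] = 41 -> value 65 (1 byte(s))
  byte[1]=0x8A cont=1 payload=0x0A=10: acc |= 10<<0 -> acc=10 shift=7
  byte[2]=0x7F cont=0 payload=0x7F=127: acc |= 127<<7 -> acc=16266 shift=14 [end]
Varint 2: bytes[1:3] = 8A 7F -> value 16266 (2 byte(s))
  byte[3]=0xAA cont=1 payload=0x2A=42: acc |= 42<<0 -> acc=42 shift=7
  byte[4]=0xA0 cont=1 payload=0x20=32: acc |= 32<<7 -> acc=4138 shift=14
  byte[5]=0x3B cont=0 payload=0x3B=59: acc |= 59<<14 -> acc=970794 shift=21 [end]
Varint 3: bytes[3:6] = AA A0 3B -> value 970794 (3 byte(s))
  byte[6]=0x9D cont=1 payload=0x1D=29: acc |= 29<<0 -> acc=29 shift=7
  byte[7]=0x69 cont=0 payload=0x69=105: acc |= 105<<7 -> acc=13469 shift=14 [end]
Varint 4: bytes[6:8] = 9D 69 -> value 13469 (2 byte(s))
  byte[8]=0xD1 cont=1 payload=0x51=81: acc |= 81<<0 -> acc=81 shift=7
  byte[9]=0x2E cont=0 payload=0x2E=46: acc |= 46<<7 -> acc=5969 shift=14 [end]
Varint 5: bytes[8:10] = D1 2E -> value 5969 (2 byte(s))
  byte[10]=0xA3 cont=1 payload=0x23=35: acc |= 35<<0 -> acc=35 shift=7
  byte[11]=0x69 cont=0 payload=0x69=105: acc |= 105<<7 -> acc=13475 shift=14 [end]
Varint 6: bytes[10:12] = A3 69 -> value 13475 (2 byte(s))

Answer: 10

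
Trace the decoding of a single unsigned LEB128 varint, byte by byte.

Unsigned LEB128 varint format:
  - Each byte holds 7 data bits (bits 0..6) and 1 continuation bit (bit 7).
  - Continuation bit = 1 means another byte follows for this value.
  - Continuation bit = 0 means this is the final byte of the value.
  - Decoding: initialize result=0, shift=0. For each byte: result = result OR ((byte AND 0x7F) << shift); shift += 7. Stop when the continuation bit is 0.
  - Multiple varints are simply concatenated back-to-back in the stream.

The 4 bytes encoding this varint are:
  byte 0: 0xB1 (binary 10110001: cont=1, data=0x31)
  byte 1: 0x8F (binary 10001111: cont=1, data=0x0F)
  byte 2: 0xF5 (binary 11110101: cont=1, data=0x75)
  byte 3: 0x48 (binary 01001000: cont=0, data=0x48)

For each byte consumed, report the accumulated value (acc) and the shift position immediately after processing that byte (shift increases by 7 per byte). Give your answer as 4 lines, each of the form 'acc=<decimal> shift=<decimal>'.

byte 0=0xB1: payload=0x31=49, contrib = 49<<0 = 49; acc -> 49, shift -> 7
byte 1=0x8F: payload=0x0F=15, contrib = 15<<7 = 1920; acc -> 1969, shift -> 14
byte 2=0xF5: payload=0x75=117, contrib = 117<<14 = 1916928; acc -> 1918897, shift -> 21
byte 3=0x48: payload=0x48=72, contrib = 72<<21 = 150994944; acc -> 152913841, shift -> 28

Answer: acc=49 shift=7
acc=1969 shift=14
acc=1918897 shift=21
acc=152913841 shift=28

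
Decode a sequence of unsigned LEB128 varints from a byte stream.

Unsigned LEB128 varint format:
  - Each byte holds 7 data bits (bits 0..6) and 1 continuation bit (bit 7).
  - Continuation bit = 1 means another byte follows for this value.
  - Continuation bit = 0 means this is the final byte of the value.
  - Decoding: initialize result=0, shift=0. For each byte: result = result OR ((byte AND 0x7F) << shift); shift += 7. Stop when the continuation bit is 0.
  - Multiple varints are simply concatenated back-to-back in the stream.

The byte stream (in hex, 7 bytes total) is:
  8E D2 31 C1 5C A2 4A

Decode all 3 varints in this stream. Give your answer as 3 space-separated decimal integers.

Answer: 813326 11841 9506

Derivation:
  byte[0]=0x8E cont=1 payload=0x0E=14: acc |= 14<<0 -> acc=14 shift=7
  byte[1]=0xD2 cont=1 payload=0x52=82: acc |= 82<<7 -> acc=10510 shift=14
  byte[2]=0x31 cont=0 payload=0x31=49: acc |= 49<<14 -> acc=813326 shift=21 [end]
Varint 1: bytes[0:3] = 8E D2 31 -> value 813326 (3 byte(s))
  byte[3]=0xC1 cont=1 payload=0x41=65: acc |= 65<<0 -> acc=65 shift=7
  byte[4]=0x5C cont=0 payload=0x5C=92: acc |= 92<<7 -> acc=11841 shift=14 [end]
Varint 2: bytes[3:5] = C1 5C -> value 11841 (2 byte(s))
  byte[5]=0xA2 cont=1 payload=0x22=34: acc |= 34<<0 -> acc=34 shift=7
  byte[6]=0x4A cont=0 payload=0x4A=74: acc |= 74<<7 -> acc=9506 shift=14 [end]
Varint 3: bytes[5:7] = A2 4A -> value 9506 (2 byte(s))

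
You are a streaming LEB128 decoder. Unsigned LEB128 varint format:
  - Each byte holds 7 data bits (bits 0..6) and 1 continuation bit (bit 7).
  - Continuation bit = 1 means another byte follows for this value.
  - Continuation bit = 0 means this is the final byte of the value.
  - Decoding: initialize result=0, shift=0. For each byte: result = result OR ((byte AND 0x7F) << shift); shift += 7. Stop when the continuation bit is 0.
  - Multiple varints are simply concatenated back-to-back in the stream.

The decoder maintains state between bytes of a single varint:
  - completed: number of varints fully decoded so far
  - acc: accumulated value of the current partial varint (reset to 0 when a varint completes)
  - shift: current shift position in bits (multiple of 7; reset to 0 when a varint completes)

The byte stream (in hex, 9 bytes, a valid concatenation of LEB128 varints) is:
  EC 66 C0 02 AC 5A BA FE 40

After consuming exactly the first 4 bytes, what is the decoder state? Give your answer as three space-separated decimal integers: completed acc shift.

byte[0]=0xEC cont=1 payload=0x6C: acc |= 108<<0 -> completed=0 acc=108 shift=7
byte[1]=0x66 cont=0 payload=0x66: varint #1 complete (value=13164); reset -> completed=1 acc=0 shift=0
byte[2]=0xC0 cont=1 payload=0x40: acc |= 64<<0 -> completed=1 acc=64 shift=7
byte[3]=0x02 cont=0 payload=0x02: varint #2 complete (value=320); reset -> completed=2 acc=0 shift=0

Answer: 2 0 0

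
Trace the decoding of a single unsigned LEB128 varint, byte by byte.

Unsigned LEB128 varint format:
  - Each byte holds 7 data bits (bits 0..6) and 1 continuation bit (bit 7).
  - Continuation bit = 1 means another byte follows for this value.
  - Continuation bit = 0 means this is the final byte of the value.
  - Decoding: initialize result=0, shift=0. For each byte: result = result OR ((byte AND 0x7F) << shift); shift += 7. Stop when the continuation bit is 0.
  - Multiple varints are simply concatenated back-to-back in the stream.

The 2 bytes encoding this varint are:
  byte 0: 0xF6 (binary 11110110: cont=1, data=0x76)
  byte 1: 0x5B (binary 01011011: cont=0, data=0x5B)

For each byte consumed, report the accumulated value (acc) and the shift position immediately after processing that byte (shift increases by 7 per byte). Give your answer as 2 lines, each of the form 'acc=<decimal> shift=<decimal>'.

Answer: acc=118 shift=7
acc=11766 shift=14

Derivation:
byte 0=0xF6: payload=0x76=118, contrib = 118<<0 = 118; acc -> 118, shift -> 7
byte 1=0x5B: payload=0x5B=91, contrib = 91<<7 = 11648; acc -> 11766, shift -> 14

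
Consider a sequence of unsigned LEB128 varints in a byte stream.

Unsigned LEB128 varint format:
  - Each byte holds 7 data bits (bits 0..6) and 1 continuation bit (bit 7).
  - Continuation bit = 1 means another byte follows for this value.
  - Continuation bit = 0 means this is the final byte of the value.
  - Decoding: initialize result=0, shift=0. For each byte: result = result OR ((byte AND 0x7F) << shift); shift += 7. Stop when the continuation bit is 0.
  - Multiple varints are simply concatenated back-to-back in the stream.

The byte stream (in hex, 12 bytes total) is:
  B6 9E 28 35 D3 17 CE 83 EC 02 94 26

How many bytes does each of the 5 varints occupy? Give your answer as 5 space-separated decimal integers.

Answer: 3 1 2 4 2

Derivation:
  byte[0]=0xB6 cont=1 payload=0x36=54: acc |= 54<<0 -> acc=54 shift=7
  byte[1]=0x9E cont=1 payload=0x1E=30: acc |= 30<<7 -> acc=3894 shift=14
  byte[2]=0x28 cont=0 payload=0x28=40: acc |= 40<<14 -> acc=659254 shift=21 [end]
Varint 1: bytes[0:3] = B6 9E 28 -> value 659254 (3 byte(s))
  byte[3]=0x35 cont=0 payload=0x35=53: acc |= 53<<0 -> acc=53 shift=7 [end]
Varint 2: bytes[3:4] = 35 -> value 53 (1 byte(s))
  byte[4]=0xD3 cont=1 payload=0x53=83: acc |= 83<<0 -> acc=83 shift=7
  byte[5]=0x17 cont=0 payload=0x17=23: acc |= 23<<7 -> acc=3027 shift=14 [end]
Varint 3: bytes[4:6] = D3 17 -> value 3027 (2 byte(s))
  byte[6]=0xCE cont=1 payload=0x4E=78: acc |= 78<<0 -> acc=78 shift=7
  byte[7]=0x83 cont=1 payload=0x03=3: acc |= 3<<7 -> acc=462 shift=14
  byte[8]=0xEC cont=1 payload=0x6C=108: acc |= 108<<14 -> acc=1769934 shift=21
  byte[9]=0x02 cont=0 payload=0x02=2: acc |= 2<<21 -> acc=5964238 shift=28 [end]
Varint 4: bytes[6:10] = CE 83 EC 02 -> value 5964238 (4 byte(s))
  byte[10]=0x94 cont=1 payload=0x14=20: acc |= 20<<0 -> acc=20 shift=7
  byte[11]=0x26 cont=0 payload=0x26=38: acc |= 38<<7 -> acc=4884 shift=14 [end]
Varint 5: bytes[10:12] = 94 26 -> value 4884 (2 byte(s))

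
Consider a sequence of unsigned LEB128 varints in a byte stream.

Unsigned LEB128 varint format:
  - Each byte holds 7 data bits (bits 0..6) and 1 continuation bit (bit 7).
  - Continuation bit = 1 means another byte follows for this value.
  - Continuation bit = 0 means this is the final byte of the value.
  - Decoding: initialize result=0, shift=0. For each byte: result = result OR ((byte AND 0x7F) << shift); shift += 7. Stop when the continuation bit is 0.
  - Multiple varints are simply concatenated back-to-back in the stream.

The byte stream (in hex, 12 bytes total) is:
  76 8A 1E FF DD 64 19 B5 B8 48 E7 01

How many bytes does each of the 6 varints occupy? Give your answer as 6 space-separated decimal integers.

Answer: 1 2 3 1 3 2

Derivation:
  byte[0]=0x76 cont=0 payload=0x76=118: acc |= 118<<0 -> acc=118 shift=7 [end]
Varint 1: bytes[0:1] = 76 -> value 118 (1 byte(s))
  byte[1]=0x8A cont=1 payload=0x0A=10: acc |= 10<<0 -> acc=10 shift=7
  byte[2]=0x1E cont=0 payload=0x1E=30: acc |= 30<<7 -> acc=3850 shift=14 [end]
Varint 2: bytes[1:3] = 8A 1E -> value 3850 (2 byte(s))
  byte[3]=0xFF cont=1 payload=0x7F=127: acc |= 127<<0 -> acc=127 shift=7
  byte[4]=0xDD cont=1 payload=0x5D=93: acc |= 93<<7 -> acc=12031 shift=14
  byte[5]=0x64 cont=0 payload=0x64=100: acc |= 100<<14 -> acc=1650431 shift=21 [end]
Varint 3: bytes[3:6] = FF DD 64 -> value 1650431 (3 byte(s))
  byte[6]=0x19 cont=0 payload=0x19=25: acc |= 25<<0 -> acc=25 shift=7 [end]
Varint 4: bytes[6:7] = 19 -> value 25 (1 byte(s))
  byte[7]=0xB5 cont=1 payload=0x35=53: acc |= 53<<0 -> acc=53 shift=7
  byte[8]=0xB8 cont=1 payload=0x38=56: acc |= 56<<7 -> acc=7221 shift=14
  byte[9]=0x48 cont=0 payload=0x48=72: acc |= 72<<14 -> acc=1186869 shift=21 [end]
Varint 5: bytes[7:10] = B5 B8 48 -> value 1186869 (3 byte(s))
  byte[10]=0xE7 cont=1 payload=0x67=103: acc |= 103<<0 -> acc=103 shift=7
  byte[11]=0x01 cont=0 payload=0x01=1: acc |= 1<<7 -> acc=231 shift=14 [end]
Varint 6: bytes[10:12] = E7 01 -> value 231 (2 byte(s))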